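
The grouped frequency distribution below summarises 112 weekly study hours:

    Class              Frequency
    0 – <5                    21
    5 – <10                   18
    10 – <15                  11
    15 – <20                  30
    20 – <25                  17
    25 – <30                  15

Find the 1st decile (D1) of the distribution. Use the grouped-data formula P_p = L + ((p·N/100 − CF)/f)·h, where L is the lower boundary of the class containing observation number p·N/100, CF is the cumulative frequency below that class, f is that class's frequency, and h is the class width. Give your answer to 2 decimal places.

2.67

N = 112; target position k = 10/100 · 112 = 11.2.
Cumulative frequencies: 21, 39, 50, 80, 97, 112.
Observation 11.2 falls in the class 0 – <5.
L = 0, CF = 0, f = 21, h = 5.
P10 = 0 + ((11.2 − 0)/21)·5 = 0 + 2.66667 = 2.66667.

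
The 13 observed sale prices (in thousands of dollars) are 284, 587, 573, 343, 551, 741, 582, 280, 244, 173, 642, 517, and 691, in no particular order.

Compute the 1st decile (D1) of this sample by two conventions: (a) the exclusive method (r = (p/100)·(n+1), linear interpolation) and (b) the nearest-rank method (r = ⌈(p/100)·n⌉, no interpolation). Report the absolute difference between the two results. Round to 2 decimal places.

Sorted: 173, 244, 280, 284, 343, 517, 551, 573, 582, 587, 642, 691, 741.
n = 13.
(a) r = 1.4; between ranks 1 (173) and 2 (244): 201.4.
(b) the nearest-rank method: rank 2 → 244.
|201.4 − 244| = 42.6.

42.60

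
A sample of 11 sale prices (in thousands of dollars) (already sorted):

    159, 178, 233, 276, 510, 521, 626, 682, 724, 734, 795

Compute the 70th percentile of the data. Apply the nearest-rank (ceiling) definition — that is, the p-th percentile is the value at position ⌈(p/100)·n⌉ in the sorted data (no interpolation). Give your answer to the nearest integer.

n = 11.
Position = ⌈70/100 · 11⌉ = ⌈7.7⌉ = 8.
The value at rank 8 is 682.

682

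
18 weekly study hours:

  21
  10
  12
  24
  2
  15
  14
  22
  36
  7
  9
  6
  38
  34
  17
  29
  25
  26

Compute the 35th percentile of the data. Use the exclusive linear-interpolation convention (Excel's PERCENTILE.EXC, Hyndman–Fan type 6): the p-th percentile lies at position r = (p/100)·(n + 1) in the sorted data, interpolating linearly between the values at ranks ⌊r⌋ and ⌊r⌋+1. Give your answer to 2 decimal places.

13.30

Sorted: 2, 6, 7, 9, 10, 12, 14, 15, 17, 21, 22, 24, 25, 26, 29, 34, 36, 38.
n = 18.
r = (35/100)·(18 + 1) = 6.65.
Rank 6 is 12 and rank 7 is 14.
Interpolate: 12 + 0.65·(14 − 12) = 12 + 0.65·2 = 13.3.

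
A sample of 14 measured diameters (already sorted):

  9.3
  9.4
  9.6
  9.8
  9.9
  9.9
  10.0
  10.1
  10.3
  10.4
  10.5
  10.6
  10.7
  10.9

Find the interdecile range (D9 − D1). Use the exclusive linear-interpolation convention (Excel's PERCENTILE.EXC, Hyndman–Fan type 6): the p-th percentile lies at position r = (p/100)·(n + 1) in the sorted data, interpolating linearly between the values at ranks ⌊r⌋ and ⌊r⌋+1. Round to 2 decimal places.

n = 14.
P10: r = 1.5; ranks 1–2 are 9.3, 9.4; interpolating gives 9.35.
P90: r = 13.5; ranks 13–14 are 10.7, 10.9; interpolating gives 10.8.
Difference: 10.8 − 9.35 = 1.45.

1.45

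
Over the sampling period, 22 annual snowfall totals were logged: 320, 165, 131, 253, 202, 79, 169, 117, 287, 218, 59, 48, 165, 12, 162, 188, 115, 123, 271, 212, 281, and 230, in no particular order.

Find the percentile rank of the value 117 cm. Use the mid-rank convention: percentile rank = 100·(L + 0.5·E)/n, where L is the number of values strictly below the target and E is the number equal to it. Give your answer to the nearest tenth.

25.0

Sorted: 12, 48, 59, 79, 115, 117, 123, 131, 162, 165, 165, 169, 188, 202, 212, 218, 230, 253, 271, 281, 287, 320.
Count below 117: L = 5; count equal: E = 1; n = 22.
Percentile rank = 100·(5 + 0.5·1)/22 = 100·5.5/22 = 25.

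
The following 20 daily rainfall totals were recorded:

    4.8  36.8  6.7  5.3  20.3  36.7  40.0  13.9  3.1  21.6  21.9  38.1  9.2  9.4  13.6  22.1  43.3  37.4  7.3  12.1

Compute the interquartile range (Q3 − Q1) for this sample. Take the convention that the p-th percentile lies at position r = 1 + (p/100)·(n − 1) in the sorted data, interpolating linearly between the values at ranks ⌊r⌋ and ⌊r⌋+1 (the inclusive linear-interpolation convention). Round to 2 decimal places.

28.00

Sorted: 3.1, 4.8, 5.3, 6.7, 7.3, 9.2, 9.4, 12.1, 13.6, 13.9, 20.3, 21.6, 21.9, 22.1, 36.7, 36.8, 37.4, 38.1, 40.0, 43.3.
n = 20.
P25: r = 5.75; ranks 5–6 are 7.3, 9.2; interpolating gives 8.725.
P75: r = 15.25; ranks 15–16 are 36.7, 36.8; interpolating gives 36.725.
Difference: 36.725 − 8.725 = 28.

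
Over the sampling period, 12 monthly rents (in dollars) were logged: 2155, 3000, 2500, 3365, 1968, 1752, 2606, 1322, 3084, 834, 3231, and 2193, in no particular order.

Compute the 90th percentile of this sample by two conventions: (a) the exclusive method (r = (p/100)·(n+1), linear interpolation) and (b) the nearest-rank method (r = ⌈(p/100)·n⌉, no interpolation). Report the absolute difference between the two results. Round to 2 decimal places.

93.80

Sorted: 834, 1322, 1752, 1968, 2155, 2193, 2500, 2606, 3000, 3084, 3231, 3365.
n = 12.
(a) r = 11.7; between ranks 11 (3231) and 12 (3365): 3324.8.
(b) the nearest-rank method: rank 11 → 3231.
|3324.8 − 3231| = 93.8.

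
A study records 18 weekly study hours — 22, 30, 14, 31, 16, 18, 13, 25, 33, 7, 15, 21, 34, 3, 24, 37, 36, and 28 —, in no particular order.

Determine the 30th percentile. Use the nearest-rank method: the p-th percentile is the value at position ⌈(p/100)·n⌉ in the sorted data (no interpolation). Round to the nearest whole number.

16

Sorted: 3, 7, 13, 14, 15, 16, 18, 21, 22, 24, 25, 28, 30, 31, 33, 34, 36, 37.
n = 18.
Position = ⌈30/100 · 18⌉ = ⌈5.4⌉ = 6.
The value at rank 6 is 16.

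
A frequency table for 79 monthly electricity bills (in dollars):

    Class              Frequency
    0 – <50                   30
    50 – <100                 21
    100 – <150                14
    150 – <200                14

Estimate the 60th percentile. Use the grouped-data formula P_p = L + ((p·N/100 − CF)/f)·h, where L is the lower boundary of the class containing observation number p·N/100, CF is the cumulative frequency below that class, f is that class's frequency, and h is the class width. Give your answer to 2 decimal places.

91.43

N = 79; target position k = 60/100 · 79 = 47.4.
Cumulative frequencies: 30, 51, 65, 79.
Observation 47.4 falls in the class 50 – <100.
L = 50, CF = 30, f = 21, h = 50.
P60 = 50 + ((47.4 − 30)/21)·50 = 50 + 41.4286 = 91.4286.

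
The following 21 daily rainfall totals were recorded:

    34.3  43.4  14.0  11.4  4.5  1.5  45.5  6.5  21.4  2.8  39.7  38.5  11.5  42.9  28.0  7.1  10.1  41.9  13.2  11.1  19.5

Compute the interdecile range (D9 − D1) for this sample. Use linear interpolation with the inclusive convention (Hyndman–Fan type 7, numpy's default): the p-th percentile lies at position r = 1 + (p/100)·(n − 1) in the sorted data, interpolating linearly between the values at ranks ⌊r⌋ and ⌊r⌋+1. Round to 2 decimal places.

38.40

Sorted: 1.5, 2.8, 4.5, 6.5, 7.1, 10.1, 11.1, 11.4, 11.5, 13.2, 14.0, 19.5, 21.4, 28.0, 34.3, 38.5, 39.7, 41.9, 42.9, 43.4, 45.5.
n = 21.
P10: r = 3 (integer) → 4.5.
P90: r = 19 (integer) → 42.9.
Difference: 42.9 − 4.5 = 38.4.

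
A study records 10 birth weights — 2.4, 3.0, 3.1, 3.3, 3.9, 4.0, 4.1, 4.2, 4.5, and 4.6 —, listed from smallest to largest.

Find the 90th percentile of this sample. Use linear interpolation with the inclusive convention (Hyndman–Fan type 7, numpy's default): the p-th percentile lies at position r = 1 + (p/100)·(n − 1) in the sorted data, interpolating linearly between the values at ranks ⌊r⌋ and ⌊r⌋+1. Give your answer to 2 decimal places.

n = 10.
r = 1 + (90/100)·(10 − 1) = 1 + 8.1 = 9.1.
Rank 9 is 4.5 and rank 10 is 4.6.
Interpolate: 4.5 + 0.1·(4.6 − 4.5) = 4.5 + 0.1·0.1 = 4.51.

4.51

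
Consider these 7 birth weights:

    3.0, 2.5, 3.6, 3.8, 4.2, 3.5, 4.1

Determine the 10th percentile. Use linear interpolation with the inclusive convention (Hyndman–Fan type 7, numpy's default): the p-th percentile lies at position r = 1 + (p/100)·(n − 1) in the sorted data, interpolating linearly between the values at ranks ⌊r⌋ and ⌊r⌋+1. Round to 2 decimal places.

Sorted: 2.5, 3.0, 3.5, 3.6, 3.8, 4.1, 4.2.
n = 7.
r = 1 + (10/100)·(7 − 1) = 1 + 0.6 = 1.6.
Rank 1 is 2.5 and rank 2 is 3.0.
Interpolate: 2.5 + 0.6·(3.0 − 2.5) = 2.5 + 0.6·0.5 = 2.8.

2.80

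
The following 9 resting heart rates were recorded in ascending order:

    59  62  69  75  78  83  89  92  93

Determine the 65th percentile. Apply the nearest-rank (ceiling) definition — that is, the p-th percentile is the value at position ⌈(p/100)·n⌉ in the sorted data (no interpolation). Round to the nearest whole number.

83

n = 9.
Position = ⌈65/100 · 9⌉ = ⌈5.85⌉ = 6.
The value at rank 6 is 83.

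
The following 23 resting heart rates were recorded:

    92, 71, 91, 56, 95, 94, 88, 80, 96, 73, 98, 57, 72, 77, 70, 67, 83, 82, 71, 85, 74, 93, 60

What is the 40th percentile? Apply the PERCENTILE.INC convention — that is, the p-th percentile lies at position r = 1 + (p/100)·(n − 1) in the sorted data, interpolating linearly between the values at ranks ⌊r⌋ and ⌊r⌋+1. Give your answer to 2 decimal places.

Sorted: 56, 57, 60, 67, 70, 71, 71, 72, 73, 74, 77, 80, 82, 83, 85, 88, 91, 92, 93, 94, 95, 96, 98.
n = 23.
r = 1 + (40/100)·(23 − 1) = 1 + 8.8 = 9.8.
Rank 9 is 73 and rank 10 is 74.
Interpolate: 73 + 0.8·(74 − 73) = 73 + 0.8·1 = 73.8.

73.80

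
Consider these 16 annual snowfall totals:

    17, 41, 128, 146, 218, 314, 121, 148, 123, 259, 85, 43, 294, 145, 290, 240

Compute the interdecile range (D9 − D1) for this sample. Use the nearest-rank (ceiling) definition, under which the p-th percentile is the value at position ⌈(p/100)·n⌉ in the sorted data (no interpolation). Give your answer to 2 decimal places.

Sorted: 17, 41, 43, 85, 121, 123, 128, 145, 146, 148, 218, 240, 259, 290, 294, 314.
n = 16.
P10: rank ⌈10/100·16⌉ = 2 → 41.
P90: rank ⌈90/100·16⌉ = 15 → 294.
Difference: 294 − 41 = 253.

253.00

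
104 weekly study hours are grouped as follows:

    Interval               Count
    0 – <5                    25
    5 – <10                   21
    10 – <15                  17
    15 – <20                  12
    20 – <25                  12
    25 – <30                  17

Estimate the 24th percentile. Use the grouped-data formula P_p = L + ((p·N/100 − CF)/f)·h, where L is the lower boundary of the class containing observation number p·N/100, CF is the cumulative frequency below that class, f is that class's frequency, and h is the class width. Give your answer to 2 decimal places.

N = 104; target position k = 24/100 · 104 = 24.96.
Cumulative frequencies: 25, 46, 63, 75, 87, 104.
Observation 24.96 falls in the class 0 – <5.
L = 0, CF = 0, f = 25, h = 5.
P24 = 0 + ((24.96 − 0)/25)·5 = 0 + 4.992 = 4.992.

4.99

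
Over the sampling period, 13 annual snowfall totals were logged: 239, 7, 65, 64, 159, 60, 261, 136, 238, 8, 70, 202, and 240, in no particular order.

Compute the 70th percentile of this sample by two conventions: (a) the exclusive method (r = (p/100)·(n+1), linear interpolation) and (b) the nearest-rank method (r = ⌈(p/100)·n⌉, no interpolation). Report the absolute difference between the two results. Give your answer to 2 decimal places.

Sorted: 7, 8, 60, 64, 65, 70, 136, 159, 202, 238, 239, 240, 261.
n = 13.
(a) r = 9.8; between ranks 9 (202) and 10 (238): 230.8.
(b) the nearest-rank method: rank 10 → 238.
|230.8 − 238| = 7.2.

7.20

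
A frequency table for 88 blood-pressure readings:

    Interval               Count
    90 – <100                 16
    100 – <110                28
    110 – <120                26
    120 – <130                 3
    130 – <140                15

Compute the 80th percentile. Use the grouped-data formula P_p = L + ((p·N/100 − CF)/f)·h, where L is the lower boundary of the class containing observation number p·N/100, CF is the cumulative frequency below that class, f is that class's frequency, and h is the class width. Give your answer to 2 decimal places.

121.33

N = 88; target position k = 80/100 · 88 = 70.4.
Cumulative frequencies: 16, 44, 70, 73, 88.
Observation 70.4 falls in the class 120 – <130.
L = 120, CF = 70, f = 3, h = 10.
P80 = 120 + ((70.4 − 70)/3)·10 = 120 + 1.33333 = 121.333.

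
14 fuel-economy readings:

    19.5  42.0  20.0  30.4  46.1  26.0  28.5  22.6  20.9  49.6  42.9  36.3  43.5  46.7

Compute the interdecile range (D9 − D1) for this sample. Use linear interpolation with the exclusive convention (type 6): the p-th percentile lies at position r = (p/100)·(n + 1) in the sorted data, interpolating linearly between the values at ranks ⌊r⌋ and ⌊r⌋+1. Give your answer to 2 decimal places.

Sorted: 19.5, 20.0, 20.9, 22.6, 26.0, 28.5, 30.4, 36.3, 42.0, 42.9, 43.5, 46.1, 46.7, 49.6.
n = 14.
P10: r = 1.5; ranks 1–2 are 19.5, 20.0; interpolating gives 19.75.
P90: r = 13.5; ranks 13–14 are 46.7, 49.6; interpolating gives 48.15.
Difference: 48.15 − 19.75 = 28.4.

28.40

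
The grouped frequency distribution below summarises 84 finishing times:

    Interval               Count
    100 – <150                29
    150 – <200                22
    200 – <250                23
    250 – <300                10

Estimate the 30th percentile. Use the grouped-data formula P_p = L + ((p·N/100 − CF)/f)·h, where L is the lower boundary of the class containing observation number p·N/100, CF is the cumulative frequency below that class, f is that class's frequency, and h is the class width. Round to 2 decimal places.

N = 84; target position k = 30/100 · 84 = 25.2.
Cumulative frequencies: 29, 51, 74, 84.
Observation 25.2 falls in the class 100 – <150.
L = 100, CF = 0, f = 29, h = 50.
P30 = 100 + ((25.2 − 0)/29)·50 = 100 + 43.4483 = 143.448.

143.45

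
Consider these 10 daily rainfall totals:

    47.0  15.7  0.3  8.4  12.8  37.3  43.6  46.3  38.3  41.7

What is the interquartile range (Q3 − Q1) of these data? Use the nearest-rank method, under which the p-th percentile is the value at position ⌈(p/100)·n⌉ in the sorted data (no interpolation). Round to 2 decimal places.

Sorted: 0.3, 8.4, 12.8, 15.7, 37.3, 38.3, 41.7, 43.6, 46.3, 47.0.
n = 10.
P25: rank ⌈25/100·10⌉ = 3 → 12.8.
P75: rank ⌈75/100·10⌉ = 8 → 43.6.
Difference: 43.6 − 12.8 = 30.8.

30.80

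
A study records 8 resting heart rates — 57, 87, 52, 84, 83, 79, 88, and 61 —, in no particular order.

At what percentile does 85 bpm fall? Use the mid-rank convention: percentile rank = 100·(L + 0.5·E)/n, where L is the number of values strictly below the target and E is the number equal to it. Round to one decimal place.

75.0

Sorted: 52, 57, 61, 79, 83, 84, 87, 88.
Count below 85: L = 6; count equal: E = 0; n = 8.
Percentile rank = 100·(6 + 0.5·0)/8 = 100·6/8 = 75.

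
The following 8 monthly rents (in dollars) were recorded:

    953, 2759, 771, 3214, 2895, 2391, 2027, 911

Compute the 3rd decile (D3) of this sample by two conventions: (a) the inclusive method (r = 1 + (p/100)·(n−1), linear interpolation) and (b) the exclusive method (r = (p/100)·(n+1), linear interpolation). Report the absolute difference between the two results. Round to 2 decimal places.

120.00

Sorted: 771, 911, 953, 2027, 2391, 2759, 2895, 3214.
n = 8.
(a) r = 3.1; between ranks 3 (953) and 4 (2027): 1060.4.
(b) r = 2.7; between ranks 2 (911) and 3 (953): 940.4.
|1060.4 − 940.4| = 120.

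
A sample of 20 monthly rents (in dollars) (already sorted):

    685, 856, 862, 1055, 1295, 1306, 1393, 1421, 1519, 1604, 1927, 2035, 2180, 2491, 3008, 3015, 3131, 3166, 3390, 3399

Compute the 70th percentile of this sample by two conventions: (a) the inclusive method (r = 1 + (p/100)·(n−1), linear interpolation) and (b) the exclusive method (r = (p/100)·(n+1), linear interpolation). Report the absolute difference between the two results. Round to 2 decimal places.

n = 20.
(a) r = 14.3; between ranks 14 (2491) and 15 (3008): 2646.1.
(b) r = 14.7; between ranks 14 (2491) and 15 (3008): 2852.9.
|2646.1 − 2852.9| = 206.8.

206.80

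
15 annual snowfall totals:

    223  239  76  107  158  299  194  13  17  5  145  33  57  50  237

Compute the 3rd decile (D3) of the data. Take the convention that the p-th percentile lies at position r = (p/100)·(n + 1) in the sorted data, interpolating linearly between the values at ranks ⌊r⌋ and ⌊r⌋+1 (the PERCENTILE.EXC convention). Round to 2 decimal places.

Sorted: 5, 13, 17, 33, 50, 57, 76, 107, 145, 158, 194, 223, 237, 239, 299.
n = 15.
r = (30/100)·(15 + 1) = 4.8.
Rank 4 is 33 and rank 5 is 50.
Interpolate: 33 + 0.8·(50 − 33) = 33 + 0.8·17 = 46.6.

46.60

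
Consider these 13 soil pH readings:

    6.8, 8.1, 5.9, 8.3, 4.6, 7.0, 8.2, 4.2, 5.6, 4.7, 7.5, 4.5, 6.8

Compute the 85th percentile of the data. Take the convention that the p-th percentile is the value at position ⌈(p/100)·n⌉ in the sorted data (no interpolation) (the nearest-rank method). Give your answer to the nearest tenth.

8.2

Sorted: 4.2, 4.5, 4.6, 4.7, 5.6, 5.9, 6.8, 6.8, 7.0, 7.5, 8.1, 8.2, 8.3.
n = 13.
Position = ⌈85/100 · 13⌉ = ⌈11.05⌉ = 12.
The value at rank 12 is 8.2.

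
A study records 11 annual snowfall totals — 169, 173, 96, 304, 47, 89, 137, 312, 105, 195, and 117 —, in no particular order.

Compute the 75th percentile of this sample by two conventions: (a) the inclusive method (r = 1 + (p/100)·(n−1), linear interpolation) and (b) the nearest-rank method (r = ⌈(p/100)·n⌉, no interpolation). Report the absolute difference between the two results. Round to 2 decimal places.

11.00

Sorted: 47, 89, 96, 105, 117, 137, 169, 173, 195, 304, 312.
n = 11.
(a) r = 8.5; between ranks 8 (173) and 9 (195): 184.
(b) the nearest-rank method: rank 9 → 195.
|184 − 195| = 11.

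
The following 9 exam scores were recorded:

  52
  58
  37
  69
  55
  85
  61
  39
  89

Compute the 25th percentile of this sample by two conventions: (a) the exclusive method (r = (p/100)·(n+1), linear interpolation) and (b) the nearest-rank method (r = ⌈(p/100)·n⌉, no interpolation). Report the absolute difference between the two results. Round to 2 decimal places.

Sorted: 37, 39, 52, 55, 58, 61, 69, 85, 89.
n = 9.
(a) r = 2.5; between ranks 2 (39) and 3 (52): 45.5.
(b) the nearest-rank method: rank 3 → 52.
|45.5 − 52| = 6.5.

6.50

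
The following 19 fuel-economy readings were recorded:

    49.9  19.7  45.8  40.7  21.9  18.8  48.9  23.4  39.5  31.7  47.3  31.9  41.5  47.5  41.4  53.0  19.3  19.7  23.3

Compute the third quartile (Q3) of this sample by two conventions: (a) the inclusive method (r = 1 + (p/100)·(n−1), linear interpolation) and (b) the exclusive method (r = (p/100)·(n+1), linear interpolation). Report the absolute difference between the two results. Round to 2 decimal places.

Sorted: 18.8, 19.3, 19.7, 19.7, 21.9, 23.3, 23.4, 31.7, 31.9, 39.5, 40.7, 41.4, 41.5, 45.8, 47.3, 47.5, 48.9, 49.9, 53.0.
n = 19.
(a) r = 14.5; between ranks 14 (45.8) and 15 (47.3): 46.55.
(b) r = 15 → value at rank 15 = 47.3.
|46.55 − 47.3| = 0.75.

0.75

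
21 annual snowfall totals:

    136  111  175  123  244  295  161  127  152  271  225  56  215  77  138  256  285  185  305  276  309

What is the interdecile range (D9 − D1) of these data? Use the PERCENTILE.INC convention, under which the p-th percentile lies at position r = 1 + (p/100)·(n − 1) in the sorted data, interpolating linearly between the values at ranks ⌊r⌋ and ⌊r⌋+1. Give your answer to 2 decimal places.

Sorted: 56, 77, 111, 123, 127, 136, 138, 152, 161, 175, 185, 215, 225, 244, 256, 271, 276, 285, 295, 305, 309.
n = 21.
P10: r = 3 (integer) → 111.
P90: r = 19 (integer) → 295.
Difference: 295 − 111 = 184.

184.00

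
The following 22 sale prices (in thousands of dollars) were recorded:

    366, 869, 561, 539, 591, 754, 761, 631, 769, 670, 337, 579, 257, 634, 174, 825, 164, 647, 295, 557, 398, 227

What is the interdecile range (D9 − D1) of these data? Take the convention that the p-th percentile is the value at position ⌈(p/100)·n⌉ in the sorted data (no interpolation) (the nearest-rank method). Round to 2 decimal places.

Sorted: 164, 174, 227, 257, 295, 337, 366, 398, 539, 557, 561, 579, 591, 631, 634, 647, 670, 754, 761, 769, 825, 869.
n = 22.
P10: rank ⌈10/100·22⌉ = 3 → 227.
P90: rank ⌈90/100·22⌉ = 20 → 769.
Difference: 769 − 227 = 542.

542.00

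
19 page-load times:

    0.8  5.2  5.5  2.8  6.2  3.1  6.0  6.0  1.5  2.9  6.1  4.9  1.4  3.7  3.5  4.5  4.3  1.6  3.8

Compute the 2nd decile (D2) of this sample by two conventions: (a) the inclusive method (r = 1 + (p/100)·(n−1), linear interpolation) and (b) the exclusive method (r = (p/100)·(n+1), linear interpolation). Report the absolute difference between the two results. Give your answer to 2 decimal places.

Sorted: 0.8, 1.4, 1.5, 1.6, 2.8, 2.9, 3.1, 3.5, 3.7, 3.8, 4.3, 4.5, 4.9, 5.2, 5.5, 6.0, 6.0, 6.1, 6.2.
n = 19.
(a) r = 4.6; between ranks 4 (1.6) and 5 (2.8): 2.32.
(b) r = 4 → value at rank 4 = 1.6.
|2.32 − 1.6| = 0.72.

0.72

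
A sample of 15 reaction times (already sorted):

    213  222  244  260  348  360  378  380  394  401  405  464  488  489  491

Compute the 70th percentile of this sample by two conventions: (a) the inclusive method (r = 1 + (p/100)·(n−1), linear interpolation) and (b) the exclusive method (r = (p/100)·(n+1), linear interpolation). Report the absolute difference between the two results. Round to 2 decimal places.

n = 15.
(a) r = 10.8; between ranks 10 (401) and 11 (405): 404.2.
(b) r = 11.2; between ranks 11 (405) and 12 (464): 416.8.
|404.2 − 416.8| = 12.6.

12.60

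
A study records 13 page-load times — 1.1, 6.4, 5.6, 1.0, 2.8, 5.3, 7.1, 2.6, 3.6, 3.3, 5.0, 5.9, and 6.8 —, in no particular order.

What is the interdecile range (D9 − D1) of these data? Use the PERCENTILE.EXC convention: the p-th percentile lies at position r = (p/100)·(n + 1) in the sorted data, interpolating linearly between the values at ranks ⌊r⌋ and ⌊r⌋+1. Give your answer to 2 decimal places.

5.94

Sorted: 1.0, 1.1, 2.6, 2.8, 3.3, 3.6, 5.0, 5.3, 5.6, 5.9, 6.4, 6.8, 7.1.
n = 13.
P10: r = 1.4; ranks 1–2 are 1.0, 1.1; interpolating gives 1.04.
P90: r = 12.6; ranks 12–13 are 6.8, 7.1; interpolating gives 6.98.
Difference: 6.98 − 1.04 = 5.94.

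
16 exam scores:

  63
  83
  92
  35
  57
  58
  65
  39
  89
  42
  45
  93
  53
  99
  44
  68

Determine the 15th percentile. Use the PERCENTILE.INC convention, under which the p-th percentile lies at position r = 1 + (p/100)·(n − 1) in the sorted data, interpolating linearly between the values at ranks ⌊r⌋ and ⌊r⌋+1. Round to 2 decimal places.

Sorted: 35, 39, 42, 44, 45, 53, 57, 58, 63, 65, 68, 83, 89, 92, 93, 99.
n = 16.
r = 1 + (15/100)·(16 − 1) = 1 + 2.25 = 3.25.
Rank 3 is 42 and rank 4 is 44.
Interpolate: 42 + 0.25·(44 − 42) = 42 + 0.25·2 = 42.5.

42.50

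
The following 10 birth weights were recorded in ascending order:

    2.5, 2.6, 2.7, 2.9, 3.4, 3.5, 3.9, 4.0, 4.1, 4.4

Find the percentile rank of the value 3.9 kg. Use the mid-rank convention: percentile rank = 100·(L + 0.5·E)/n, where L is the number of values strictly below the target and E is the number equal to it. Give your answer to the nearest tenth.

65.0

Count below 3.9: L = 6; count equal: E = 1; n = 10.
Percentile rank = 100·(6 + 0.5·1)/10 = 100·6.5/10 = 65.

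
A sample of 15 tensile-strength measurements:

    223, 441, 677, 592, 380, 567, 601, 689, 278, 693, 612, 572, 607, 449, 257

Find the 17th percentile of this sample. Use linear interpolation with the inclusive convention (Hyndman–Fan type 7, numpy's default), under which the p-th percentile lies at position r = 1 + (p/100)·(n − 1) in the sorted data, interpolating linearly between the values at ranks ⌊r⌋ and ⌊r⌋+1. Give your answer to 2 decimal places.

Sorted: 223, 257, 278, 380, 441, 449, 567, 572, 592, 601, 607, 612, 677, 689, 693.
n = 15.
r = 1 + (17/100)·(15 − 1) = 1 + 2.38 = 3.38.
Rank 3 is 278 and rank 4 is 380.
Interpolate: 278 + 0.38·(380 − 278) = 278 + 0.38·102 = 316.76.

316.76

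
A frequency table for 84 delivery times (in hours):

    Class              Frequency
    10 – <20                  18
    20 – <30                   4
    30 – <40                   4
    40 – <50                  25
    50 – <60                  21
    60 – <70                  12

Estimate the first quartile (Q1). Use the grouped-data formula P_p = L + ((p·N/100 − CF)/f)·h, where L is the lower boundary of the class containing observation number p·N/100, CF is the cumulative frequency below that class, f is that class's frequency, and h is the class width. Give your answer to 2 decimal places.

N = 84; target position k = 25/100 · 84 = 21.
Cumulative frequencies: 18, 22, 26, 51, 72, 84.
Observation 21 falls in the class 20 – <30.
L = 20, CF = 18, f = 4, h = 10.
P25 = 20 + ((21 − 18)/4)·10 = 20 + 7.5 = 27.5.

27.50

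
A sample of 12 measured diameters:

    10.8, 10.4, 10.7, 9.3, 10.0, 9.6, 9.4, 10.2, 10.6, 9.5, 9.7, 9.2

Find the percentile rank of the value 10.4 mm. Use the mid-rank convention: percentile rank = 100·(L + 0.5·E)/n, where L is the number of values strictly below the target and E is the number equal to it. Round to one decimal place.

70.8

Sorted: 9.2, 9.3, 9.4, 9.5, 9.6, 9.7, 10.0, 10.2, 10.4, 10.6, 10.7, 10.8.
Count below 10.4: L = 8; count equal: E = 1; n = 12.
Percentile rank = 100·(8 + 0.5·1)/12 = 100·8.5/12 = 70.83.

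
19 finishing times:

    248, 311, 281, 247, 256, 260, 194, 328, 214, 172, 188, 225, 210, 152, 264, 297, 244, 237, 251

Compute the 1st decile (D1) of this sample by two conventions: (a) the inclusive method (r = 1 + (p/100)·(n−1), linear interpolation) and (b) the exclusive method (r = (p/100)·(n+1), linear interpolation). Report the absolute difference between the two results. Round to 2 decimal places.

12.80

Sorted: 152, 172, 188, 194, 210, 214, 225, 237, 244, 247, 248, 251, 256, 260, 264, 281, 297, 311, 328.
n = 19.
(a) r = 2.8; between ranks 2 (172) and 3 (188): 184.8.
(b) r = 2 → value at rank 2 = 172.
|184.8 − 172| = 12.8.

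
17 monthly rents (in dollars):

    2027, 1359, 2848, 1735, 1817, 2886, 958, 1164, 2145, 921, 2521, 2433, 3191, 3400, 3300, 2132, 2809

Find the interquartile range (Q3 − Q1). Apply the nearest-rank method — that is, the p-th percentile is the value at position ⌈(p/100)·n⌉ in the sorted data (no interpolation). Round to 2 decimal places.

Sorted: 921, 958, 1164, 1359, 1735, 1817, 2027, 2132, 2145, 2433, 2521, 2809, 2848, 2886, 3191, 3300, 3400.
n = 17.
P25: rank ⌈25/100·17⌉ = 5 → 1735.
P75: rank ⌈75/100·17⌉ = 13 → 2848.
Difference: 2848 − 1735 = 1113.

1113.00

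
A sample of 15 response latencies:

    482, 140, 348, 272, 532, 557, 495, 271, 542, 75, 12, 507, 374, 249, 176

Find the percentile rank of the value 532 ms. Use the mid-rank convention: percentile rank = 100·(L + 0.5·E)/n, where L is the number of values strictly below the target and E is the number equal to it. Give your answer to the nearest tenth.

83.3

Sorted: 12, 75, 140, 176, 249, 271, 272, 348, 374, 482, 495, 507, 532, 542, 557.
Count below 532: L = 12; count equal: E = 1; n = 15.
Percentile rank = 100·(12 + 0.5·1)/15 = 100·12.5/15 = 83.33.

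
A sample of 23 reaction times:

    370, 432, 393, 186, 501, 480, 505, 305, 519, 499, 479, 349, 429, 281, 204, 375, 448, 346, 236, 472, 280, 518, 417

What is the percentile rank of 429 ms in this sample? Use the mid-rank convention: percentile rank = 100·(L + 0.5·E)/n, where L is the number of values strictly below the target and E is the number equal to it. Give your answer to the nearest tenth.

54.3

Sorted: 186, 204, 236, 280, 281, 305, 346, 349, 370, 375, 393, 417, 429, 432, 448, 472, 479, 480, 499, 501, 505, 518, 519.
Count below 429: L = 12; count equal: E = 1; n = 23.
Percentile rank = 100·(12 + 0.5·1)/23 = 100·12.5/23 = 54.35.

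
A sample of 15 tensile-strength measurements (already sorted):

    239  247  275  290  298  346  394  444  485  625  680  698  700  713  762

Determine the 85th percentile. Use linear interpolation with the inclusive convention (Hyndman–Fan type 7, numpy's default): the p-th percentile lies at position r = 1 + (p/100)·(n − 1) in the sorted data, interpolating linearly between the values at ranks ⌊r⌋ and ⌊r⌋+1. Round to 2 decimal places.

699.80

n = 15.
r = 1 + (85/100)·(15 − 1) = 1 + 11.9 = 12.9.
Rank 12 is 698 and rank 13 is 700.
Interpolate: 698 + 0.9·(700 − 698) = 698 + 0.9·2 = 699.8.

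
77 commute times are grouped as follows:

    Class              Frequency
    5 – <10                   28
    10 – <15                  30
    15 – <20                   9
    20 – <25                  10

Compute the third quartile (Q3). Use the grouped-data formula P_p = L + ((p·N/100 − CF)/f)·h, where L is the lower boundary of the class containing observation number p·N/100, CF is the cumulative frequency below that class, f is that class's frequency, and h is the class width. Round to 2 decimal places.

14.96

N = 77; target position k = 75/100 · 77 = 57.75.
Cumulative frequencies: 28, 58, 67, 77.
Observation 57.75 falls in the class 10 – <15.
L = 10, CF = 28, f = 30, h = 5.
P75 = 10 + ((57.75 − 28)/30)·5 = 10 + 4.95833 = 14.9583.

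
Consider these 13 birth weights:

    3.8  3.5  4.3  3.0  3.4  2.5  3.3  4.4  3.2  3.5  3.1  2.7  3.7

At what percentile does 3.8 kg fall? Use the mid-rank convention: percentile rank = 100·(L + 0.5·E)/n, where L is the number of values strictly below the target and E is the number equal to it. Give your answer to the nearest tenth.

Sorted: 2.5, 2.7, 3.0, 3.1, 3.2, 3.3, 3.4, 3.5, 3.5, 3.7, 3.8, 4.3, 4.4.
Count below 3.8: L = 10; count equal: E = 1; n = 13.
Percentile rank = 100·(10 + 0.5·1)/13 = 100·10.5/13 = 80.77.

80.8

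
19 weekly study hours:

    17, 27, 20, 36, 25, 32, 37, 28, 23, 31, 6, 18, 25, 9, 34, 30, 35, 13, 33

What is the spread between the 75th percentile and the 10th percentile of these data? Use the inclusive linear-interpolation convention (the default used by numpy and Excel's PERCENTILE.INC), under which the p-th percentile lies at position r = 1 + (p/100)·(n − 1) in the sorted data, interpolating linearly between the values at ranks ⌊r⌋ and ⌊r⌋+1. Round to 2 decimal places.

20.30

Sorted: 6, 9, 13, 17, 18, 20, 23, 25, 25, 27, 28, 30, 31, 32, 33, 34, 35, 36, 37.
n = 19.
P10: r = 2.8; ranks 2–3 are 9, 13; interpolating gives 12.2.
P75: r = 14.5; ranks 14–15 are 32, 33; interpolating gives 32.5.
Difference: 32.5 − 12.2 = 20.3.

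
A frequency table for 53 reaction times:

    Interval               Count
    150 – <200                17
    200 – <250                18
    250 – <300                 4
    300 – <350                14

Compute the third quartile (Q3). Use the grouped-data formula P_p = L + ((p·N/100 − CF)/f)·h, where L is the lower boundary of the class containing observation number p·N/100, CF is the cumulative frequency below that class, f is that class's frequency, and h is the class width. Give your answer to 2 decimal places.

N = 53; target position k = 75/100 · 53 = 39.75.
Cumulative frequencies: 17, 35, 39, 53.
Observation 39.75 falls in the class 300 – <350.
L = 300, CF = 39, f = 14, h = 50.
P75 = 300 + ((39.75 − 39)/14)·50 = 300 + 2.67857 = 302.679.

302.68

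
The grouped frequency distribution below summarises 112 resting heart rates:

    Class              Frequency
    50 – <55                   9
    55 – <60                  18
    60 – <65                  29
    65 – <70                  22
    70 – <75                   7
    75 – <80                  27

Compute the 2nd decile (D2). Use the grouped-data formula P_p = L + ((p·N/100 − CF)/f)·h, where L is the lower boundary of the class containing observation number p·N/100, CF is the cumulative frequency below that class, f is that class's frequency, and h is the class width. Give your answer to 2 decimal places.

N = 112; target position k = 20/100 · 112 = 22.4.
Cumulative frequencies: 9, 27, 56, 78, 85, 112.
Observation 22.4 falls in the class 55 – <60.
L = 55, CF = 9, f = 18, h = 5.
P20 = 55 + ((22.4 − 9)/18)·5 = 55 + 3.72222 = 58.7222.

58.72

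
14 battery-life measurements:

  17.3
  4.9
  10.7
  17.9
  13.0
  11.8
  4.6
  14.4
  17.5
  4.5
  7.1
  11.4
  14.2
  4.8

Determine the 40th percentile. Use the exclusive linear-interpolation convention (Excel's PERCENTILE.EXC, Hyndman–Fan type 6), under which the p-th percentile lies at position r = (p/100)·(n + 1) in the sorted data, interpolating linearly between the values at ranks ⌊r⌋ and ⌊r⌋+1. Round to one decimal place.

Sorted: 4.5, 4.6, 4.8, 4.9, 7.1, 10.7, 11.4, 11.8, 13.0, 14.2, 14.4, 17.3, 17.5, 17.9.
n = 14.
r = (40/100)·(14 + 1) = 6.
r is an integer, so P40 is the value at rank 6: 10.7.

10.7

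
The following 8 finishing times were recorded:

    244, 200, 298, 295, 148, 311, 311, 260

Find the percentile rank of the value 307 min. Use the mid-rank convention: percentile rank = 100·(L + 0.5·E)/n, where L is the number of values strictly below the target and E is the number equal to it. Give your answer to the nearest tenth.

75.0

Sorted: 148, 200, 244, 260, 295, 298, 311, 311.
Count below 307: L = 6; count equal: E = 0; n = 8.
Percentile rank = 100·(6 + 0.5·0)/8 = 100·6/8 = 75.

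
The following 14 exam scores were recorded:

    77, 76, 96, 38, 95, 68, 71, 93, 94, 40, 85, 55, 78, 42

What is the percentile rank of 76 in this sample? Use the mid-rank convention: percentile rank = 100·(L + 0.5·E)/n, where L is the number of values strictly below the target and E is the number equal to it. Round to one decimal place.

46.4

Sorted: 38, 40, 42, 55, 68, 71, 76, 77, 78, 85, 93, 94, 95, 96.
Count below 76: L = 6; count equal: E = 1; n = 14.
Percentile rank = 100·(6 + 0.5·1)/14 = 100·6.5/14 = 46.43.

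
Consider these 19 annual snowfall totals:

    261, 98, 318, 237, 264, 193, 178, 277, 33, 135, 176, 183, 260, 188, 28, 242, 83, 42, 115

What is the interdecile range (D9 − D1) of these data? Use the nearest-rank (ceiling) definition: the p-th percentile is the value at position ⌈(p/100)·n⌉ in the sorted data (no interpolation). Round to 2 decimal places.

Sorted: 28, 33, 42, 83, 98, 115, 135, 176, 178, 183, 188, 193, 237, 242, 260, 261, 264, 277, 318.
n = 19.
P10: rank ⌈10/100·19⌉ = 2 → 33.
P90: rank ⌈90/100·19⌉ = 18 → 277.
Difference: 277 − 33 = 244.

244.00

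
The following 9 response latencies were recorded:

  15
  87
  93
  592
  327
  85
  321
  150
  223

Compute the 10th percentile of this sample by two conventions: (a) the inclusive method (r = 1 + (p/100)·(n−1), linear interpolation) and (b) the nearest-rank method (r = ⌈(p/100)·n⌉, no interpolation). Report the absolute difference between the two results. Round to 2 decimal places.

Sorted: 15, 85, 87, 93, 150, 223, 321, 327, 592.
n = 9.
(a) r = 1.8; between ranks 1 (15) and 2 (85): 71.
(b) the nearest-rank method: rank 1 → 15.
|71 − 15| = 56.

56.00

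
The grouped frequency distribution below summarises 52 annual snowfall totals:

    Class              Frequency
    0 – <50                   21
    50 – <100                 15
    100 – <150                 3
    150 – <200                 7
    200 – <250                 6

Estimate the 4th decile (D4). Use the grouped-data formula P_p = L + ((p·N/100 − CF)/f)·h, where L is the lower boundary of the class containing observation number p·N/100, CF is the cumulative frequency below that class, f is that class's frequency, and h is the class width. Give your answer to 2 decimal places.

N = 52; target position k = 40/100 · 52 = 20.8.
Cumulative frequencies: 21, 36, 39, 46, 52.
Observation 20.8 falls in the class 0 – <50.
L = 0, CF = 0, f = 21, h = 50.
P40 = 0 + ((20.8 − 0)/21)·50 = 0 + 49.5238 = 49.5238.

49.52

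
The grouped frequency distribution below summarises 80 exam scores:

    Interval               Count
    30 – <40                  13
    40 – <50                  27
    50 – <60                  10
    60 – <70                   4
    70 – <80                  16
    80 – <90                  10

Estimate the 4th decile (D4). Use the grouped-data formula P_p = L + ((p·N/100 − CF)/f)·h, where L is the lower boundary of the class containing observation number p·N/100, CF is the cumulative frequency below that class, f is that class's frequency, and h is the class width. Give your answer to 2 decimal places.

47.04

N = 80; target position k = 40/100 · 80 = 32.
Cumulative frequencies: 13, 40, 50, 54, 70, 80.
Observation 32 falls in the class 40 – <50.
L = 40, CF = 13, f = 27, h = 10.
P40 = 40 + ((32 − 13)/27)·10 = 40 + 7.03704 = 47.037.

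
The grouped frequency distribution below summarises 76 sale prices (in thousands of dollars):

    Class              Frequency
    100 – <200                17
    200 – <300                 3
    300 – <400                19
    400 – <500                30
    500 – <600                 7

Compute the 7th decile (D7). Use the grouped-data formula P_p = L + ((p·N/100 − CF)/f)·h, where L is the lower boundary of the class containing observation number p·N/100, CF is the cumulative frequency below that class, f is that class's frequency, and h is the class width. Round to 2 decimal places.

N = 76; target position k = 70/100 · 76 = 53.2.
Cumulative frequencies: 17, 20, 39, 69, 76.
Observation 53.2 falls in the class 400 – <500.
L = 400, CF = 39, f = 30, h = 100.
P70 = 400 + ((53.2 − 39)/30)·100 = 400 + 47.3333 = 447.333.

447.33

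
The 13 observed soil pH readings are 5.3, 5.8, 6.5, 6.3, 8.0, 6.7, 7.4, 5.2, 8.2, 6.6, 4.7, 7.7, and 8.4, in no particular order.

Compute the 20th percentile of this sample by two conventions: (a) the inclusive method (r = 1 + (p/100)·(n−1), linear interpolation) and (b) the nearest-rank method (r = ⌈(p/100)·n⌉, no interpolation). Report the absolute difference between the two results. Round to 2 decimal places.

0.20

Sorted: 4.7, 5.2, 5.3, 5.8, 6.3, 6.5, 6.6, 6.7, 7.4, 7.7, 8.0, 8.2, 8.4.
n = 13.
(a) r = 3.4; between ranks 3 (5.3) and 4 (5.8): 5.5.
(b) the nearest-rank method: rank 3 → 5.3.
|5.5 − 5.3| = 0.2.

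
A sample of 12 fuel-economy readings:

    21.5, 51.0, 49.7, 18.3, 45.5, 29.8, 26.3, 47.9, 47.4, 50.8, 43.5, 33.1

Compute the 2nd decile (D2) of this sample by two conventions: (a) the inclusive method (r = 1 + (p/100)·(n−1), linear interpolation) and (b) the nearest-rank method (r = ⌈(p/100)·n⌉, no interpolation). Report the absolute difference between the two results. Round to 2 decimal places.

0.70

Sorted: 18.3, 21.5, 26.3, 29.8, 33.1, 43.5, 45.5, 47.4, 47.9, 49.7, 50.8, 51.0.
n = 12.
(a) r = 3.2; between ranks 3 (26.3) and 4 (29.8): 27.
(b) the nearest-rank method: rank 3 → 26.3.
|27 − 26.3| = 0.7.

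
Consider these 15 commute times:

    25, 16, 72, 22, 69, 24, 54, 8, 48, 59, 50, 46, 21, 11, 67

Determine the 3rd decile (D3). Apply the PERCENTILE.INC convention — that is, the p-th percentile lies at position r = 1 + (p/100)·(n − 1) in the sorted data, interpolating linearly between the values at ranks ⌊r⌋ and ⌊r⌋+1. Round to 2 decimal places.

Sorted: 8, 11, 16, 21, 22, 24, 25, 46, 48, 50, 54, 59, 67, 69, 72.
n = 15.
r = 1 + (30/100)·(15 − 1) = 1 + 4.2 = 5.2.
Rank 5 is 22 and rank 6 is 24.
Interpolate: 22 + 0.2·(24 − 22) = 22 + 0.2·2 = 22.4.

22.40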